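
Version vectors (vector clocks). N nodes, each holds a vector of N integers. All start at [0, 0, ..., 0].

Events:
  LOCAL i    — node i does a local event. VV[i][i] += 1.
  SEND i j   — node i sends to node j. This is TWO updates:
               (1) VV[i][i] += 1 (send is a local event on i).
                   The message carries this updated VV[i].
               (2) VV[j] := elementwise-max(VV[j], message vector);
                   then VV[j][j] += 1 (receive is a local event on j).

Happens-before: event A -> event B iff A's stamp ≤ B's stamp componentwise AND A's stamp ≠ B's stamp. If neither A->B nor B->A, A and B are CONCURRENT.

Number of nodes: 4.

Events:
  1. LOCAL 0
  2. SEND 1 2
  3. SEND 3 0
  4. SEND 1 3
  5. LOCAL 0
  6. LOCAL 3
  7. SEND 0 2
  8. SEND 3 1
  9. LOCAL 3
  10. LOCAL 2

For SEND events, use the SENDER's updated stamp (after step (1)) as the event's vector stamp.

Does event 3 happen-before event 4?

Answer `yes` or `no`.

Initial: VV[0]=[0, 0, 0, 0]
Initial: VV[1]=[0, 0, 0, 0]
Initial: VV[2]=[0, 0, 0, 0]
Initial: VV[3]=[0, 0, 0, 0]
Event 1: LOCAL 0: VV[0][0]++ -> VV[0]=[1, 0, 0, 0]
Event 2: SEND 1->2: VV[1][1]++ -> VV[1]=[0, 1, 0, 0], msg_vec=[0, 1, 0, 0]; VV[2]=max(VV[2],msg_vec) then VV[2][2]++ -> VV[2]=[0, 1, 1, 0]
Event 3: SEND 3->0: VV[3][3]++ -> VV[3]=[0, 0, 0, 1], msg_vec=[0, 0, 0, 1]; VV[0]=max(VV[0],msg_vec) then VV[0][0]++ -> VV[0]=[2, 0, 0, 1]
Event 4: SEND 1->3: VV[1][1]++ -> VV[1]=[0, 2, 0, 0], msg_vec=[0, 2, 0, 0]; VV[3]=max(VV[3],msg_vec) then VV[3][3]++ -> VV[3]=[0, 2, 0, 2]
Event 5: LOCAL 0: VV[0][0]++ -> VV[0]=[3, 0, 0, 1]
Event 6: LOCAL 3: VV[3][3]++ -> VV[3]=[0, 2, 0, 3]
Event 7: SEND 0->2: VV[0][0]++ -> VV[0]=[4, 0, 0, 1], msg_vec=[4, 0, 0, 1]; VV[2]=max(VV[2],msg_vec) then VV[2][2]++ -> VV[2]=[4, 1, 2, 1]
Event 8: SEND 3->1: VV[3][3]++ -> VV[3]=[0, 2, 0, 4], msg_vec=[0, 2, 0, 4]; VV[1]=max(VV[1],msg_vec) then VV[1][1]++ -> VV[1]=[0, 3, 0, 4]
Event 9: LOCAL 3: VV[3][3]++ -> VV[3]=[0, 2, 0, 5]
Event 10: LOCAL 2: VV[2][2]++ -> VV[2]=[4, 1, 3, 1]
Event 3 stamp: [0, 0, 0, 1]
Event 4 stamp: [0, 2, 0, 0]
[0, 0, 0, 1] <= [0, 2, 0, 0]? False. Equal? False. Happens-before: False

Answer: no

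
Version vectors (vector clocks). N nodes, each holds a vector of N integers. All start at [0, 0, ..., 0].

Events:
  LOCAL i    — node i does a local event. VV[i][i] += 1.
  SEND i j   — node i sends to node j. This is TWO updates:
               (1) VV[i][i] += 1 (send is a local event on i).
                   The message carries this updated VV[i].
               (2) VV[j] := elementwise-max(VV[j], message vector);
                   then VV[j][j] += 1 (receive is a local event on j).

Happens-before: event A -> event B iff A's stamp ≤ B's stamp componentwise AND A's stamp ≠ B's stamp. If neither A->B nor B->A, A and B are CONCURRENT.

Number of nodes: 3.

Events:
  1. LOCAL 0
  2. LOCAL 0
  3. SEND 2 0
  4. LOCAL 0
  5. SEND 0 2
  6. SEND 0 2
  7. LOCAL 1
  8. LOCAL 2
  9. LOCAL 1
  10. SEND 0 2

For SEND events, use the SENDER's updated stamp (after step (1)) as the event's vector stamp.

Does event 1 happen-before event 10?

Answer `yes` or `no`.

Answer: yes

Derivation:
Initial: VV[0]=[0, 0, 0]
Initial: VV[1]=[0, 0, 0]
Initial: VV[2]=[0, 0, 0]
Event 1: LOCAL 0: VV[0][0]++ -> VV[0]=[1, 0, 0]
Event 2: LOCAL 0: VV[0][0]++ -> VV[0]=[2, 0, 0]
Event 3: SEND 2->0: VV[2][2]++ -> VV[2]=[0, 0, 1], msg_vec=[0, 0, 1]; VV[0]=max(VV[0],msg_vec) then VV[0][0]++ -> VV[0]=[3, 0, 1]
Event 4: LOCAL 0: VV[0][0]++ -> VV[0]=[4, 0, 1]
Event 5: SEND 0->2: VV[0][0]++ -> VV[0]=[5, 0, 1], msg_vec=[5, 0, 1]; VV[2]=max(VV[2],msg_vec) then VV[2][2]++ -> VV[2]=[5, 0, 2]
Event 6: SEND 0->2: VV[0][0]++ -> VV[0]=[6, 0, 1], msg_vec=[6, 0, 1]; VV[2]=max(VV[2],msg_vec) then VV[2][2]++ -> VV[2]=[6, 0, 3]
Event 7: LOCAL 1: VV[1][1]++ -> VV[1]=[0, 1, 0]
Event 8: LOCAL 2: VV[2][2]++ -> VV[2]=[6, 0, 4]
Event 9: LOCAL 1: VV[1][1]++ -> VV[1]=[0, 2, 0]
Event 10: SEND 0->2: VV[0][0]++ -> VV[0]=[7, 0, 1], msg_vec=[7, 0, 1]; VV[2]=max(VV[2],msg_vec) then VV[2][2]++ -> VV[2]=[7, 0, 5]
Event 1 stamp: [1, 0, 0]
Event 10 stamp: [7, 0, 1]
[1, 0, 0] <= [7, 0, 1]? True. Equal? False. Happens-before: True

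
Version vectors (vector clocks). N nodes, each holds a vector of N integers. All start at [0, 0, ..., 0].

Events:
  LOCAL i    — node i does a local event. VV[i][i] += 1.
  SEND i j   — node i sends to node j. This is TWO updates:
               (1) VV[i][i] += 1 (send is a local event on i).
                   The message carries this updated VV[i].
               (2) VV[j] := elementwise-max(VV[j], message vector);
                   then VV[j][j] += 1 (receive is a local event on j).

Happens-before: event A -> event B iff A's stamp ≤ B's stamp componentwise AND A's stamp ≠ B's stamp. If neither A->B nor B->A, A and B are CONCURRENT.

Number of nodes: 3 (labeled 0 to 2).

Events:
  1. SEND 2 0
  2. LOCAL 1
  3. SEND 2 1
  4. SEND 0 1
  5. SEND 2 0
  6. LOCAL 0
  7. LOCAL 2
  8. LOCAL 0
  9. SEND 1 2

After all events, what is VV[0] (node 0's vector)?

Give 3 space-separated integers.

Answer: 5 0 3

Derivation:
Initial: VV[0]=[0, 0, 0]
Initial: VV[1]=[0, 0, 0]
Initial: VV[2]=[0, 0, 0]
Event 1: SEND 2->0: VV[2][2]++ -> VV[2]=[0, 0, 1], msg_vec=[0, 0, 1]; VV[0]=max(VV[0],msg_vec) then VV[0][0]++ -> VV[0]=[1, 0, 1]
Event 2: LOCAL 1: VV[1][1]++ -> VV[1]=[0, 1, 0]
Event 3: SEND 2->1: VV[2][2]++ -> VV[2]=[0, 0, 2], msg_vec=[0, 0, 2]; VV[1]=max(VV[1],msg_vec) then VV[1][1]++ -> VV[1]=[0, 2, 2]
Event 4: SEND 0->1: VV[0][0]++ -> VV[0]=[2, 0, 1], msg_vec=[2, 0, 1]; VV[1]=max(VV[1],msg_vec) then VV[1][1]++ -> VV[1]=[2, 3, 2]
Event 5: SEND 2->0: VV[2][2]++ -> VV[2]=[0, 0, 3], msg_vec=[0, 0, 3]; VV[0]=max(VV[0],msg_vec) then VV[0][0]++ -> VV[0]=[3, 0, 3]
Event 6: LOCAL 0: VV[0][0]++ -> VV[0]=[4, 0, 3]
Event 7: LOCAL 2: VV[2][2]++ -> VV[2]=[0, 0, 4]
Event 8: LOCAL 0: VV[0][0]++ -> VV[0]=[5, 0, 3]
Event 9: SEND 1->2: VV[1][1]++ -> VV[1]=[2, 4, 2], msg_vec=[2, 4, 2]; VV[2]=max(VV[2],msg_vec) then VV[2][2]++ -> VV[2]=[2, 4, 5]
Final vectors: VV[0]=[5, 0, 3]; VV[1]=[2, 4, 2]; VV[2]=[2, 4, 5]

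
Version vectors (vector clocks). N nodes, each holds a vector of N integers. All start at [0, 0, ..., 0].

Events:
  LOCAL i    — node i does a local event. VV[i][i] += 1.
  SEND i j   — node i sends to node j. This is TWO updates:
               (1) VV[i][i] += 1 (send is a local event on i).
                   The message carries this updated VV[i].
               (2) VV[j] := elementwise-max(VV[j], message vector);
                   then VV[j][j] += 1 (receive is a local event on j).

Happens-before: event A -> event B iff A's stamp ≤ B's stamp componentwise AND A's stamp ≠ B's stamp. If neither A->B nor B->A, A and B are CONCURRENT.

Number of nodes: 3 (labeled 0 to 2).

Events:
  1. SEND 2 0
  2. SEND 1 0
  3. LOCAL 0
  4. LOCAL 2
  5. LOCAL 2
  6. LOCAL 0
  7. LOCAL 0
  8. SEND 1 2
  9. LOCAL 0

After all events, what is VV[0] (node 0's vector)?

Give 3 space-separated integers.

Answer: 6 1 1

Derivation:
Initial: VV[0]=[0, 0, 0]
Initial: VV[1]=[0, 0, 0]
Initial: VV[2]=[0, 0, 0]
Event 1: SEND 2->0: VV[2][2]++ -> VV[2]=[0, 0, 1], msg_vec=[0, 0, 1]; VV[0]=max(VV[0],msg_vec) then VV[0][0]++ -> VV[0]=[1, 0, 1]
Event 2: SEND 1->0: VV[1][1]++ -> VV[1]=[0, 1, 0], msg_vec=[0, 1, 0]; VV[0]=max(VV[0],msg_vec) then VV[0][0]++ -> VV[0]=[2, 1, 1]
Event 3: LOCAL 0: VV[0][0]++ -> VV[0]=[3, 1, 1]
Event 4: LOCAL 2: VV[2][2]++ -> VV[2]=[0, 0, 2]
Event 5: LOCAL 2: VV[2][2]++ -> VV[2]=[0, 0, 3]
Event 6: LOCAL 0: VV[0][0]++ -> VV[0]=[4, 1, 1]
Event 7: LOCAL 0: VV[0][0]++ -> VV[0]=[5, 1, 1]
Event 8: SEND 1->2: VV[1][1]++ -> VV[1]=[0, 2, 0], msg_vec=[0, 2, 0]; VV[2]=max(VV[2],msg_vec) then VV[2][2]++ -> VV[2]=[0, 2, 4]
Event 9: LOCAL 0: VV[0][0]++ -> VV[0]=[6, 1, 1]
Final vectors: VV[0]=[6, 1, 1]; VV[1]=[0, 2, 0]; VV[2]=[0, 2, 4]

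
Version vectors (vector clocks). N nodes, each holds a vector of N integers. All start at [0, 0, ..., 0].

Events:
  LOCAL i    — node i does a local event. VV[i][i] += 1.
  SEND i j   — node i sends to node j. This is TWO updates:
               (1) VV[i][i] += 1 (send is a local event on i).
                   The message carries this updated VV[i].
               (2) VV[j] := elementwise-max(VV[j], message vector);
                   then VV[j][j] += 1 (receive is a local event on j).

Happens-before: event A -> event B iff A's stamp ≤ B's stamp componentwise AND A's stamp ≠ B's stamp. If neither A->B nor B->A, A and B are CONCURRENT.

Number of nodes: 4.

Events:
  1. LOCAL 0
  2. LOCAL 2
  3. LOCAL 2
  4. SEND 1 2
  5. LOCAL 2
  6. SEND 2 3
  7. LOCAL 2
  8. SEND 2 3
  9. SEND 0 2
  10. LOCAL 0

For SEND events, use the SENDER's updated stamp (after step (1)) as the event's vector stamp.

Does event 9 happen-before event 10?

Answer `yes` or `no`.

Initial: VV[0]=[0, 0, 0, 0]
Initial: VV[1]=[0, 0, 0, 0]
Initial: VV[2]=[0, 0, 0, 0]
Initial: VV[3]=[0, 0, 0, 0]
Event 1: LOCAL 0: VV[0][0]++ -> VV[0]=[1, 0, 0, 0]
Event 2: LOCAL 2: VV[2][2]++ -> VV[2]=[0, 0, 1, 0]
Event 3: LOCAL 2: VV[2][2]++ -> VV[2]=[0, 0, 2, 0]
Event 4: SEND 1->2: VV[1][1]++ -> VV[1]=[0, 1, 0, 0], msg_vec=[0, 1, 0, 0]; VV[2]=max(VV[2],msg_vec) then VV[2][2]++ -> VV[2]=[0, 1, 3, 0]
Event 5: LOCAL 2: VV[2][2]++ -> VV[2]=[0, 1, 4, 0]
Event 6: SEND 2->3: VV[2][2]++ -> VV[2]=[0, 1, 5, 0], msg_vec=[0, 1, 5, 0]; VV[3]=max(VV[3],msg_vec) then VV[3][3]++ -> VV[3]=[0, 1, 5, 1]
Event 7: LOCAL 2: VV[2][2]++ -> VV[2]=[0, 1, 6, 0]
Event 8: SEND 2->3: VV[2][2]++ -> VV[2]=[0, 1, 7, 0], msg_vec=[0, 1, 7, 0]; VV[3]=max(VV[3],msg_vec) then VV[3][3]++ -> VV[3]=[0, 1, 7, 2]
Event 9: SEND 0->2: VV[0][0]++ -> VV[0]=[2, 0, 0, 0], msg_vec=[2, 0, 0, 0]; VV[2]=max(VV[2],msg_vec) then VV[2][2]++ -> VV[2]=[2, 1, 8, 0]
Event 10: LOCAL 0: VV[0][0]++ -> VV[0]=[3, 0, 0, 0]
Event 9 stamp: [2, 0, 0, 0]
Event 10 stamp: [3, 0, 0, 0]
[2, 0, 0, 0] <= [3, 0, 0, 0]? True. Equal? False. Happens-before: True

Answer: yes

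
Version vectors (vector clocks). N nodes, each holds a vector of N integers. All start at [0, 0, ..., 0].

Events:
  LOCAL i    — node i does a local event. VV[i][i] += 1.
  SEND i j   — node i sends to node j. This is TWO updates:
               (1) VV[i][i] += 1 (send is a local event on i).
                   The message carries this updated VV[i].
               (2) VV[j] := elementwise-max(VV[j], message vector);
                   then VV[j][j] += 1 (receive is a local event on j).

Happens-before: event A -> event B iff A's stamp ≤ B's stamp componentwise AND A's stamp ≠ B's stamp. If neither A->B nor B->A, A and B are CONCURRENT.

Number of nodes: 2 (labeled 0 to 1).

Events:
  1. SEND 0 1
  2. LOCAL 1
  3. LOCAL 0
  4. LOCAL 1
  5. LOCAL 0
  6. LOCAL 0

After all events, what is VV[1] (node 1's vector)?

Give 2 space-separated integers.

Answer: 1 3

Derivation:
Initial: VV[0]=[0, 0]
Initial: VV[1]=[0, 0]
Event 1: SEND 0->1: VV[0][0]++ -> VV[0]=[1, 0], msg_vec=[1, 0]; VV[1]=max(VV[1],msg_vec) then VV[1][1]++ -> VV[1]=[1, 1]
Event 2: LOCAL 1: VV[1][1]++ -> VV[1]=[1, 2]
Event 3: LOCAL 0: VV[0][0]++ -> VV[0]=[2, 0]
Event 4: LOCAL 1: VV[1][1]++ -> VV[1]=[1, 3]
Event 5: LOCAL 0: VV[0][0]++ -> VV[0]=[3, 0]
Event 6: LOCAL 0: VV[0][0]++ -> VV[0]=[4, 0]
Final vectors: VV[0]=[4, 0]; VV[1]=[1, 3]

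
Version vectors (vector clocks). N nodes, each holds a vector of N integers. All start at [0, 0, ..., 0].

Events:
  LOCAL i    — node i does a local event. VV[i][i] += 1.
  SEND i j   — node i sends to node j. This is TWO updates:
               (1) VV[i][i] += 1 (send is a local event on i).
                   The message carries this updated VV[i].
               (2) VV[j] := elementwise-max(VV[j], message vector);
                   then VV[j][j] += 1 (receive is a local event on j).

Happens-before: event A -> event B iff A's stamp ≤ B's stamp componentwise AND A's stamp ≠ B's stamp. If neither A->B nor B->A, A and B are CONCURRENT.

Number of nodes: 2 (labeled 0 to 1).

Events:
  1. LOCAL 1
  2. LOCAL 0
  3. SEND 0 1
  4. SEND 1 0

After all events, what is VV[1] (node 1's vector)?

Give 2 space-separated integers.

Answer: 2 3

Derivation:
Initial: VV[0]=[0, 0]
Initial: VV[1]=[0, 0]
Event 1: LOCAL 1: VV[1][1]++ -> VV[1]=[0, 1]
Event 2: LOCAL 0: VV[0][0]++ -> VV[0]=[1, 0]
Event 3: SEND 0->1: VV[0][0]++ -> VV[0]=[2, 0], msg_vec=[2, 0]; VV[1]=max(VV[1],msg_vec) then VV[1][1]++ -> VV[1]=[2, 2]
Event 4: SEND 1->0: VV[1][1]++ -> VV[1]=[2, 3], msg_vec=[2, 3]; VV[0]=max(VV[0],msg_vec) then VV[0][0]++ -> VV[0]=[3, 3]
Final vectors: VV[0]=[3, 3]; VV[1]=[2, 3]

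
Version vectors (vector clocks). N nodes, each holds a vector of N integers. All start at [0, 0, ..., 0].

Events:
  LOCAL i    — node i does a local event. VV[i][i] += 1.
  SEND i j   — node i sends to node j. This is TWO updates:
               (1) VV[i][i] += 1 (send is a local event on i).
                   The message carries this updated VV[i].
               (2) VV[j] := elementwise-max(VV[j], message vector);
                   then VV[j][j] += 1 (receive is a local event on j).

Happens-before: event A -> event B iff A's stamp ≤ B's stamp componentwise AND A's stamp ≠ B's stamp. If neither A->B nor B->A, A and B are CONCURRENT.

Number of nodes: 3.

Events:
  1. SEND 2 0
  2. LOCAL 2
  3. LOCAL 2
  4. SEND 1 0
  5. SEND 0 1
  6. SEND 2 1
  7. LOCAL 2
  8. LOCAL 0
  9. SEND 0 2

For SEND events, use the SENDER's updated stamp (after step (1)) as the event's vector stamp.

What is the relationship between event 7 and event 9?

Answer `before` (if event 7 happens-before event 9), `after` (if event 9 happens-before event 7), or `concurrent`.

Initial: VV[0]=[0, 0, 0]
Initial: VV[1]=[0, 0, 0]
Initial: VV[2]=[0, 0, 0]
Event 1: SEND 2->0: VV[2][2]++ -> VV[2]=[0, 0, 1], msg_vec=[0, 0, 1]; VV[0]=max(VV[0],msg_vec) then VV[0][0]++ -> VV[0]=[1, 0, 1]
Event 2: LOCAL 2: VV[2][2]++ -> VV[2]=[0, 0, 2]
Event 3: LOCAL 2: VV[2][2]++ -> VV[2]=[0, 0, 3]
Event 4: SEND 1->0: VV[1][1]++ -> VV[1]=[0, 1, 0], msg_vec=[0, 1, 0]; VV[0]=max(VV[0],msg_vec) then VV[0][0]++ -> VV[0]=[2, 1, 1]
Event 5: SEND 0->1: VV[0][0]++ -> VV[0]=[3, 1, 1], msg_vec=[3, 1, 1]; VV[1]=max(VV[1],msg_vec) then VV[1][1]++ -> VV[1]=[3, 2, 1]
Event 6: SEND 2->1: VV[2][2]++ -> VV[2]=[0, 0, 4], msg_vec=[0, 0, 4]; VV[1]=max(VV[1],msg_vec) then VV[1][1]++ -> VV[1]=[3, 3, 4]
Event 7: LOCAL 2: VV[2][2]++ -> VV[2]=[0, 0, 5]
Event 8: LOCAL 0: VV[0][0]++ -> VV[0]=[4, 1, 1]
Event 9: SEND 0->2: VV[0][0]++ -> VV[0]=[5, 1, 1], msg_vec=[5, 1, 1]; VV[2]=max(VV[2],msg_vec) then VV[2][2]++ -> VV[2]=[5, 1, 6]
Event 7 stamp: [0, 0, 5]
Event 9 stamp: [5, 1, 1]
[0, 0, 5] <= [5, 1, 1]? False
[5, 1, 1] <= [0, 0, 5]? False
Relation: concurrent

Answer: concurrent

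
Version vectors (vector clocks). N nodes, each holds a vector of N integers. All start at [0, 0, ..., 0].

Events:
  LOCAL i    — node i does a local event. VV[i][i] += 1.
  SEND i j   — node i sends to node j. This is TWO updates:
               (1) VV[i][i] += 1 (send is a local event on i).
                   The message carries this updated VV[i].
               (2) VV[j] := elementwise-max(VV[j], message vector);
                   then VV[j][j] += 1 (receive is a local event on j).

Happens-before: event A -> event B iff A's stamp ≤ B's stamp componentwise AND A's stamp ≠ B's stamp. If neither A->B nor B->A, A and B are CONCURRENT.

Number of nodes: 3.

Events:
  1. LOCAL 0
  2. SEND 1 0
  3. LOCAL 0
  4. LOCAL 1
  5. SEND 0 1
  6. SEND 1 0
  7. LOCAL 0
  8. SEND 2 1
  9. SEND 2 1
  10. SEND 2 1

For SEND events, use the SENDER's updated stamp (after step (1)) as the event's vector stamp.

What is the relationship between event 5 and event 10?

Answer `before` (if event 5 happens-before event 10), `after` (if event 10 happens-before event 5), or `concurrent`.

Initial: VV[0]=[0, 0, 0]
Initial: VV[1]=[0, 0, 0]
Initial: VV[2]=[0, 0, 0]
Event 1: LOCAL 0: VV[0][0]++ -> VV[0]=[1, 0, 0]
Event 2: SEND 1->0: VV[1][1]++ -> VV[1]=[0, 1, 0], msg_vec=[0, 1, 0]; VV[0]=max(VV[0],msg_vec) then VV[0][0]++ -> VV[0]=[2, 1, 0]
Event 3: LOCAL 0: VV[0][0]++ -> VV[0]=[3, 1, 0]
Event 4: LOCAL 1: VV[1][1]++ -> VV[1]=[0, 2, 0]
Event 5: SEND 0->1: VV[0][0]++ -> VV[0]=[4, 1, 0], msg_vec=[4, 1, 0]; VV[1]=max(VV[1],msg_vec) then VV[1][1]++ -> VV[1]=[4, 3, 0]
Event 6: SEND 1->0: VV[1][1]++ -> VV[1]=[4, 4, 0], msg_vec=[4, 4, 0]; VV[0]=max(VV[0],msg_vec) then VV[0][0]++ -> VV[0]=[5, 4, 0]
Event 7: LOCAL 0: VV[0][0]++ -> VV[0]=[6, 4, 0]
Event 8: SEND 2->1: VV[2][2]++ -> VV[2]=[0, 0, 1], msg_vec=[0, 0, 1]; VV[1]=max(VV[1],msg_vec) then VV[1][1]++ -> VV[1]=[4, 5, 1]
Event 9: SEND 2->1: VV[2][2]++ -> VV[2]=[0, 0, 2], msg_vec=[0, 0, 2]; VV[1]=max(VV[1],msg_vec) then VV[1][1]++ -> VV[1]=[4, 6, 2]
Event 10: SEND 2->1: VV[2][2]++ -> VV[2]=[0, 0, 3], msg_vec=[0, 0, 3]; VV[1]=max(VV[1],msg_vec) then VV[1][1]++ -> VV[1]=[4, 7, 3]
Event 5 stamp: [4, 1, 0]
Event 10 stamp: [0, 0, 3]
[4, 1, 0] <= [0, 0, 3]? False
[0, 0, 3] <= [4, 1, 0]? False
Relation: concurrent

Answer: concurrent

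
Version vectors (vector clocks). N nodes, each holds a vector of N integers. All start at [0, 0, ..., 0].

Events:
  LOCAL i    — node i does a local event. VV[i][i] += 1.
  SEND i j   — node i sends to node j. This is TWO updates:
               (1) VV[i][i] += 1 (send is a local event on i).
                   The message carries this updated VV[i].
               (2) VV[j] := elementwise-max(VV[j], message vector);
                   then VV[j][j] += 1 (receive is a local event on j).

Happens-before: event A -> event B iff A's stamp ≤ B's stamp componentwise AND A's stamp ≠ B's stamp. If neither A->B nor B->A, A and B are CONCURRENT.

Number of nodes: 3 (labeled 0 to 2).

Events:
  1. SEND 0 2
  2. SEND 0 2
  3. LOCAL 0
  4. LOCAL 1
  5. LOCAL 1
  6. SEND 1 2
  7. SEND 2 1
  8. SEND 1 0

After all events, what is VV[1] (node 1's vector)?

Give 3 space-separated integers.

Answer: 2 5 4

Derivation:
Initial: VV[0]=[0, 0, 0]
Initial: VV[1]=[0, 0, 0]
Initial: VV[2]=[0, 0, 0]
Event 1: SEND 0->2: VV[0][0]++ -> VV[0]=[1, 0, 0], msg_vec=[1, 0, 0]; VV[2]=max(VV[2],msg_vec) then VV[2][2]++ -> VV[2]=[1, 0, 1]
Event 2: SEND 0->2: VV[0][0]++ -> VV[0]=[2, 0, 0], msg_vec=[2, 0, 0]; VV[2]=max(VV[2],msg_vec) then VV[2][2]++ -> VV[2]=[2, 0, 2]
Event 3: LOCAL 0: VV[0][0]++ -> VV[0]=[3, 0, 0]
Event 4: LOCAL 1: VV[1][1]++ -> VV[1]=[0, 1, 0]
Event 5: LOCAL 1: VV[1][1]++ -> VV[1]=[0, 2, 0]
Event 6: SEND 1->2: VV[1][1]++ -> VV[1]=[0, 3, 0], msg_vec=[0, 3, 0]; VV[2]=max(VV[2],msg_vec) then VV[2][2]++ -> VV[2]=[2, 3, 3]
Event 7: SEND 2->1: VV[2][2]++ -> VV[2]=[2, 3, 4], msg_vec=[2, 3, 4]; VV[1]=max(VV[1],msg_vec) then VV[1][1]++ -> VV[1]=[2, 4, 4]
Event 8: SEND 1->0: VV[1][1]++ -> VV[1]=[2, 5, 4], msg_vec=[2, 5, 4]; VV[0]=max(VV[0],msg_vec) then VV[0][0]++ -> VV[0]=[4, 5, 4]
Final vectors: VV[0]=[4, 5, 4]; VV[1]=[2, 5, 4]; VV[2]=[2, 3, 4]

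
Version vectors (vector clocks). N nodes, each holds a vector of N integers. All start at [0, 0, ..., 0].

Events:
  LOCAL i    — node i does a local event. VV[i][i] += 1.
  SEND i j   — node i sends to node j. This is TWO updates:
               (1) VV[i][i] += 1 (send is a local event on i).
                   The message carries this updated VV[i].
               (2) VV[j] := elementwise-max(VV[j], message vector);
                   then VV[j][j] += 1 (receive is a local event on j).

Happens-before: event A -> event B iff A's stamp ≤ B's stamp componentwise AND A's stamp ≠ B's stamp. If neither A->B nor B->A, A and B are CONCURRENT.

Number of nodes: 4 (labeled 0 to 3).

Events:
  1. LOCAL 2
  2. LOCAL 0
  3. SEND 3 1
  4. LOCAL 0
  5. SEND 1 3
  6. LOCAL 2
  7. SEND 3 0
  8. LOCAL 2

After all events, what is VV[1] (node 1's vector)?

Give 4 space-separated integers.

Initial: VV[0]=[0, 0, 0, 0]
Initial: VV[1]=[0, 0, 0, 0]
Initial: VV[2]=[0, 0, 0, 0]
Initial: VV[3]=[0, 0, 0, 0]
Event 1: LOCAL 2: VV[2][2]++ -> VV[2]=[0, 0, 1, 0]
Event 2: LOCAL 0: VV[0][0]++ -> VV[0]=[1, 0, 0, 0]
Event 3: SEND 3->1: VV[3][3]++ -> VV[3]=[0, 0, 0, 1], msg_vec=[0, 0, 0, 1]; VV[1]=max(VV[1],msg_vec) then VV[1][1]++ -> VV[1]=[0, 1, 0, 1]
Event 4: LOCAL 0: VV[0][0]++ -> VV[0]=[2, 0, 0, 0]
Event 5: SEND 1->3: VV[1][1]++ -> VV[1]=[0, 2, 0, 1], msg_vec=[0, 2, 0, 1]; VV[3]=max(VV[3],msg_vec) then VV[3][3]++ -> VV[3]=[0, 2, 0, 2]
Event 6: LOCAL 2: VV[2][2]++ -> VV[2]=[0, 0, 2, 0]
Event 7: SEND 3->0: VV[3][3]++ -> VV[3]=[0, 2, 0, 3], msg_vec=[0, 2, 0, 3]; VV[0]=max(VV[0],msg_vec) then VV[0][0]++ -> VV[0]=[3, 2, 0, 3]
Event 8: LOCAL 2: VV[2][2]++ -> VV[2]=[0, 0, 3, 0]
Final vectors: VV[0]=[3, 2, 0, 3]; VV[1]=[0, 2, 0, 1]; VV[2]=[0, 0, 3, 0]; VV[3]=[0, 2, 0, 3]

Answer: 0 2 0 1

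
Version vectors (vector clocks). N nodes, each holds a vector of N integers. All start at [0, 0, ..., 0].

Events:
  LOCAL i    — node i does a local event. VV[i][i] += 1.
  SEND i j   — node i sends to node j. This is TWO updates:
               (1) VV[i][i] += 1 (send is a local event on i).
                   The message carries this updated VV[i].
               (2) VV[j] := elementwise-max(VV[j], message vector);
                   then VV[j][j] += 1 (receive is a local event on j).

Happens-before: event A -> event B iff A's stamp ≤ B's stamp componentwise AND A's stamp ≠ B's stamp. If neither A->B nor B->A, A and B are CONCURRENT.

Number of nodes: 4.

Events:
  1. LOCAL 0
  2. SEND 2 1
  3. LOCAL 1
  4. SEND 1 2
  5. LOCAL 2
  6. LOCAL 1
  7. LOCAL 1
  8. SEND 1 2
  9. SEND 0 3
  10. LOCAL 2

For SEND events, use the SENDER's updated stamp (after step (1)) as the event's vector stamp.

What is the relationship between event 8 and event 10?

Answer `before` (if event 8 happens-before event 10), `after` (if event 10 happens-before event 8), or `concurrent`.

Initial: VV[0]=[0, 0, 0, 0]
Initial: VV[1]=[0, 0, 0, 0]
Initial: VV[2]=[0, 0, 0, 0]
Initial: VV[3]=[0, 0, 0, 0]
Event 1: LOCAL 0: VV[0][0]++ -> VV[0]=[1, 0, 0, 0]
Event 2: SEND 2->1: VV[2][2]++ -> VV[2]=[0, 0, 1, 0], msg_vec=[0, 0, 1, 0]; VV[1]=max(VV[1],msg_vec) then VV[1][1]++ -> VV[1]=[0, 1, 1, 0]
Event 3: LOCAL 1: VV[1][1]++ -> VV[1]=[0, 2, 1, 0]
Event 4: SEND 1->2: VV[1][1]++ -> VV[1]=[0, 3, 1, 0], msg_vec=[0, 3, 1, 0]; VV[2]=max(VV[2],msg_vec) then VV[2][2]++ -> VV[2]=[0, 3, 2, 0]
Event 5: LOCAL 2: VV[2][2]++ -> VV[2]=[0, 3, 3, 0]
Event 6: LOCAL 1: VV[1][1]++ -> VV[1]=[0, 4, 1, 0]
Event 7: LOCAL 1: VV[1][1]++ -> VV[1]=[0, 5, 1, 0]
Event 8: SEND 1->2: VV[1][1]++ -> VV[1]=[0, 6, 1, 0], msg_vec=[0, 6, 1, 0]; VV[2]=max(VV[2],msg_vec) then VV[2][2]++ -> VV[2]=[0, 6, 4, 0]
Event 9: SEND 0->3: VV[0][0]++ -> VV[0]=[2, 0, 0, 0], msg_vec=[2, 0, 0, 0]; VV[3]=max(VV[3],msg_vec) then VV[3][3]++ -> VV[3]=[2, 0, 0, 1]
Event 10: LOCAL 2: VV[2][2]++ -> VV[2]=[0, 6, 5, 0]
Event 8 stamp: [0, 6, 1, 0]
Event 10 stamp: [0, 6, 5, 0]
[0, 6, 1, 0] <= [0, 6, 5, 0]? True
[0, 6, 5, 0] <= [0, 6, 1, 0]? False
Relation: before

Answer: before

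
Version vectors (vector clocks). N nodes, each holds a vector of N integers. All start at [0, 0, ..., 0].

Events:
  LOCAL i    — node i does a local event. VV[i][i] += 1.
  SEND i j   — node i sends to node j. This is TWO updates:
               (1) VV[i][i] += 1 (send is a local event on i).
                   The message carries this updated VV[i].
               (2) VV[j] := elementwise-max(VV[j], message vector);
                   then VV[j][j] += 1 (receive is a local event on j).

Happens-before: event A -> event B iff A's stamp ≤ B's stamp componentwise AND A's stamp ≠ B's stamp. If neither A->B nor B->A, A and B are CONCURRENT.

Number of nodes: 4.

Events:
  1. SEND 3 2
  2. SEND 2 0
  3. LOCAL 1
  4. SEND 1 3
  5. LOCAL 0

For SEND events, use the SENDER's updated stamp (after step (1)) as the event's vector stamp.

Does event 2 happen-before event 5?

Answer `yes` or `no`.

Initial: VV[0]=[0, 0, 0, 0]
Initial: VV[1]=[0, 0, 0, 0]
Initial: VV[2]=[0, 0, 0, 0]
Initial: VV[3]=[0, 0, 0, 0]
Event 1: SEND 3->2: VV[3][3]++ -> VV[3]=[0, 0, 0, 1], msg_vec=[0, 0, 0, 1]; VV[2]=max(VV[2],msg_vec) then VV[2][2]++ -> VV[2]=[0, 0, 1, 1]
Event 2: SEND 2->0: VV[2][2]++ -> VV[2]=[0, 0, 2, 1], msg_vec=[0, 0, 2, 1]; VV[0]=max(VV[0],msg_vec) then VV[0][0]++ -> VV[0]=[1, 0, 2, 1]
Event 3: LOCAL 1: VV[1][1]++ -> VV[1]=[0, 1, 0, 0]
Event 4: SEND 1->3: VV[1][1]++ -> VV[1]=[0, 2, 0, 0], msg_vec=[0, 2, 0, 0]; VV[3]=max(VV[3],msg_vec) then VV[3][3]++ -> VV[3]=[0, 2, 0, 2]
Event 5: LOCAL 0: VV[0][0]++ -> VV[0]=[2, 0, 2, 1]
Event 2 stamp: [0, 0, 2, 1]
Event 5 stamp: [2, 0, 2, 1]
[0, 0, 2, 1] <= [2, 0, 2, 1]? True. Equal? False. Happens-before: True

Answer: yes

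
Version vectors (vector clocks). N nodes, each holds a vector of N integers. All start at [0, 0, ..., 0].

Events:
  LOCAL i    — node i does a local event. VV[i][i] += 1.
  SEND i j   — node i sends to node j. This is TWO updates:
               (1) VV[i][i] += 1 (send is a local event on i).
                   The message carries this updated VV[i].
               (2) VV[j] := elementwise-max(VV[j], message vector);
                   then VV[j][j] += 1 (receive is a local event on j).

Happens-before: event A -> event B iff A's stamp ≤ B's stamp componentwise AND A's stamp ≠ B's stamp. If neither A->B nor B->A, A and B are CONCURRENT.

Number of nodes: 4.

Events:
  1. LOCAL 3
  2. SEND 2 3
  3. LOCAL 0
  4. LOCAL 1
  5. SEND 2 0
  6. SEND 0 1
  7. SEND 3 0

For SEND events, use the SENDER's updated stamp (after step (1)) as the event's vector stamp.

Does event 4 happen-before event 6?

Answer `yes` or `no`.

Initial: VV[0]=[0, 0, 0, 0]
Initial: VV[1]=[0, 0, 0, 0]
Initial: VV[2]=[0, 0, 0, 0]
Initial: VV[3]=[0, 0, 0, 0]
Event 1: LOCAL 3: VV[3][3]++ -> VV[3]=[0, 0, 0, 1]
Event 2: SEND 2->3: VV[2][2]++ -> VV[2]=[0, 0, 1, 0], msg_vec=[0, 0, 1, 0]; VV[3]=max(VV[3],msg_vec) then VV[3][3]++ -> VV[3]=[0, 0, 1, 2]
Event 3: LOCAL 0: VV[0][0]++ -> VV[0]=[1, 0, 0, 0]
Event 4: LOCAL 1: VV[1][1]++ -> VV[1]=[0, 1, 0, 0]
Event 5: SEND 2->0: VV[2][2]++ -> VV[2]=[0, 0, 2, 0], msg_vec=[0, 0, 2, 0]; VV[0]=max(VV[0],msg_vec) then VV[0][0]++ -> VV[0]=[2, 0, 2, 0]
Event 6: SEND 0->1: VV[0][0]++ -> VV[0]=[3, 0, 2, 0], msg_vec=[3, 0, 2, 0]; VV[1]=max(VV[1],msg_vec) then VV[1][1]++ -> VV[1]=[3, 2, 2, 0]
Event 7: SEND 3->0: VV[3][3]++ -> VV[3]=[0, 0, 1, 3], msg_vec=[0, 0, 1, 3]; VV[0]=max(VV[0],msg_vec) then VV[0][0]++ -> VV[0]=[4, 0, 2, 3]
Event 4 stamp: [0, 1, 0, 0]
Event 6 stamp: [3, 0, 2, 0]
[0, 1, 0, 0] <= [3, 0, 2, 0]? False. Equal? False. Happens-before: False

Answer: no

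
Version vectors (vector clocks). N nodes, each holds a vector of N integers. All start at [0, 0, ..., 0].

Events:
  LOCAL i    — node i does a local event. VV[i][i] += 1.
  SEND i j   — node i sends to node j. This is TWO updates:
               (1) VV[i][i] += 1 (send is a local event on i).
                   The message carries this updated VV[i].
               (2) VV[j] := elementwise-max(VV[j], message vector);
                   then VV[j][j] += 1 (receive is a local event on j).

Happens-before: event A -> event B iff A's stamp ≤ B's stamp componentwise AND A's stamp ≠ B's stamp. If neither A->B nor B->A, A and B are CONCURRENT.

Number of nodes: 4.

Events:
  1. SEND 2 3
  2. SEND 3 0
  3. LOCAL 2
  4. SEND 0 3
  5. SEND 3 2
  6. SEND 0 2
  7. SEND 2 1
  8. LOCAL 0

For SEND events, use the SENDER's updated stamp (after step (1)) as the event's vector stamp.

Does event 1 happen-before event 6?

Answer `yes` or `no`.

Answer: yes

Derivation:
Initial: VV[0]=[0, 0, 0, 0]
Initial: VV[1]=[0, 0, 0, 0]
Initial: VV[2]=[0, 0, 0, 0]
Initial: VV[3]=[0, 0, 0, 0]
Event 1: SEND 2->3: VV[2][2]++ -> VV[2]=[0, 0, 1, 0], msg_vec=[0, 0, 1, 0]; VV[3]=max(VV[3],msg_vec) then VV[3][3]++ -> VV[3]=[0, 0, 1, 1]
Event 2: SEND 3->0: VV[3][3]++ -> VV[3]=[0, 0, 1, 2], msg_vec=[0, 0, 1, 2]; VV[0]=max(VV[0],msg_vec) then VV[0][0]++ -> VV[0]=[1, 0, 1, 2]
Event 3: LOCAL 2: VV[2][2]++ -> VV[2]=[0, 0, 2, 0]
Event 4: SEND 0->3: VV[0][0]++ -> VV[0]=[2, 0, 1, 2], msg_vec=[2, 0, 1, 2]; VV[3]=max(VV[3],msg_vec) then VV[3][3]++ -> VV[3]=[2, 0, 1, 3]
Event 5: SEND 3->2: VV[3][3]++ -> VV[3]=[2, 0, 1, 4], msg_vec=[2, 0, 1, 4]; VV[2]=max(VV[2],msg_vec) then VV[2][2]++ -> VV[2]=[2, 0, 3, 4]
Event 6: SEND 0->2: VV[0][0]++ -> VV[0]=[3, 0, 1, 2], msg_vec=[3, 0, 1, 2]; VV[2]=max(VV[2],msg_vec) then VV[2][2]++ -> VV[2]=[3, 0, 4, 4]
Event 7: SEND 2->1: VV[2][2]++ -> VV[2]=[3, 0, 5, 4], msg_vec=[3, 0, 5, 4]; VV[1]=max(VV[1],msg_vec) then VV[1][1]++ -> VV[1]=[3, 1, 5, 4]
Event 8: LOCAL 0: VV[0][0]++ -> VV[0]=[4, 0, 1, 2]
Event 1 stamp: [0, 0, 1, 0]
Event 6 stamp: [3, 0, 1, 2]
[0, 0, 1, 0] <= [3, 0, 1, 2]? True. Equal? False. Happens-before: True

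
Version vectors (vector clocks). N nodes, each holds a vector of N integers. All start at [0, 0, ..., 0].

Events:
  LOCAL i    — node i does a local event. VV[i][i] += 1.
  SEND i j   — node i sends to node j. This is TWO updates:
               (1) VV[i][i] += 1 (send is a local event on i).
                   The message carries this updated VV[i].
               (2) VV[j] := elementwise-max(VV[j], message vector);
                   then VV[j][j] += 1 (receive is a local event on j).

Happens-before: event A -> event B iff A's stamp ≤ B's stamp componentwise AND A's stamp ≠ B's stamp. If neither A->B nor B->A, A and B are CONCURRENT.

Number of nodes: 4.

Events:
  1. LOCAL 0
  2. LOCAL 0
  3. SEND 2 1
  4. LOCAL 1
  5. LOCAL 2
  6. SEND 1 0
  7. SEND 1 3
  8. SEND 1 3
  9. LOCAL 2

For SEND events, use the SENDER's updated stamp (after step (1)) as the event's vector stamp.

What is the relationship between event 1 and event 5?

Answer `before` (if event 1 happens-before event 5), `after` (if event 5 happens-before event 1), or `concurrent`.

Answer: concurrent

Derivation:
Initial: VV[0]=[0, 0, 0, 0]
Initial: VV[1]=[0, 0, 0, 0]
Initial: VV[2]=[0, 0, 0, 0]
Initial: VV[3]=[0, 0, 0, 0]
Event 1: LOCAL 0: VV[0][0]++ -> VV[0]=[1, 0, 0, 0]
Event 2: LOCAL 0: VV[0][0]++ -> VV[0]=[2, 0, 0, 0]
Event 3: SEND 2->1: VV[2][2]++ -> VV[2]=[0, 0, 1, 0], msg_vec=[0, 0, 1, 0]; VV[1]=max(VV[1],msg_vec) then VV[1][1]++ -> VV[1]=[0, 1, 1, 0]
Event 4: LOCAL 1: VV[1][1]++ -> VV[1]=[0, 2, 1, 0]
Event 5: LOCAL 2: VV[2][2]++ -> VV[2]=[0, 0, 2, 0]
Event 6: SEND 1->0: VV[1][1]++ -> VV[1]=[0, 3, 1, 0], msg_vec=[0, 3, 1, 0]; VV[0]=max(VV[0],msg_vec) then VV[0][0]++ -> VV[0]=[3, 3, 1, 0]
Event 7: SEND 1->3: VV[1][1]++ -> VV[1]=[0, 4, 1, 0], msg_vec=[0, 4, 1, 0]; VV[3]=max(VV[3],msg_vec) then VV[3][3]++ -> VV[3]=[0, 4, 1, 1]
Event 8: SEND 1->3: VV[1][1]++ -> VV[1]=[0, 5, 1, 0], msg_vec=[0, 5, 1, 0]; VV[3]=max(VV[3],msg_vec) then VV[3][3]++ -> VV[3]=[0, 5, 1, 2]
Event 9: LOCAL 2: VV[2][2]++ -> VV[2]=[0, 0, 3, 0]
Event 1 stamp: [1, 0, 0, 0]
Event 5 stamp: [0, 0, 2, 0]
[1, 0, 0, 0] <= [0, 0, 2, 0]? False
[0, 0, 2, 0] <= [1, 0, 0, 0]? False
Relation: concurrent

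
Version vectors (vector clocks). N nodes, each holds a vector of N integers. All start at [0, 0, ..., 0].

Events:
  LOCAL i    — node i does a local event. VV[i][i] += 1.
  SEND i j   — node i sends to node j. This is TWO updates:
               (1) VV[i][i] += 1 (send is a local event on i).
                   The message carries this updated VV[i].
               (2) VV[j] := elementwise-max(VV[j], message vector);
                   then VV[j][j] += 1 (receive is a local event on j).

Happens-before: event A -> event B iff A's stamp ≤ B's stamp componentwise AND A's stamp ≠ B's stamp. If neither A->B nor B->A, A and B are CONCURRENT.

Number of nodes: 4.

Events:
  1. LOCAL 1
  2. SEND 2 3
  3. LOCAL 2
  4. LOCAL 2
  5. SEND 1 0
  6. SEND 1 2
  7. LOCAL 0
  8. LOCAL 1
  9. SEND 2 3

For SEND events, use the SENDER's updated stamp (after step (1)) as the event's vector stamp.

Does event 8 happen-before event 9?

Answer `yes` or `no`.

Initial: VV[0]=[0, 0, 0, 0]
Initial: VV[1]=[0, 0, 0, 0]
Initial: VV[2]=[0, 0, 0, 0]
Initial: VV[3]=[0, 0, 0, 0]
Event 1: LOCAL 1: VV[1][1]++ -> VV[1]=[0, 1, 0, 0]
Event 2: SEND 2->3: VV[2][2]++ -> VV[2]=[0, 0, 1, 0], msg_vec=[0, 0, 1, 0]; VV[3]=max(VV[3],msg_vec) then VV[3][3]++ -> VV[3]=[0, 0, 1, 1]
Event 3: LOCAL 2: VV[2][2]++ -> VV[2]=[0, 0, 2, 0]
Event 4: LOCAL 2: VV[2][2]++ -> VV[2]=[0, 0, 3, 0]
Event 5: SEND 1->0: VV[1][1]++ -> VV[1]=[0, 2, 0, 0], msg_vec=[0, 2, 0, 0]; VV[0]=max(VV[0],msg_vec) then VV[0][0]++ -> VV[0]=[1, 2, 0, 0]
Event 6: SEND 1->2: VV[1][1]++ -> VV[1]=[0, 3, 0, 0], msg_vec=[0, 3, 0, 0]; VV[2]=max(VV[2],msg_vec) then VV[2][2]++ -> VV[2]=[0, 3, 4, 0]
Event 7: LOCAL 0: VV[0][0]++ -> VV[0]=[2, 2, 0, 0]
Event 8: LOCAL 1: VV[1][1]++ -> VV[1]=[0, 4, 0, 0]
Event 9: SEND 2->3: VV[2][2]++ -> VV[2]=[0, 3, 5, 0], msg_vec=[0, 3, 5, 0]; VV[3]=max(VV[3],msg_vec) then VV[3][3]++ -> VV[3]=[0, 3, 5, 2]
Event 8 stamp: [0, 4, 0, 0]
Event 9 stamp: [0, 3, 5, 0]
[0, 4, 0, 0] <= [0, 3, 5, 0]? False. Equal? False. Happens-before: False

Answer: no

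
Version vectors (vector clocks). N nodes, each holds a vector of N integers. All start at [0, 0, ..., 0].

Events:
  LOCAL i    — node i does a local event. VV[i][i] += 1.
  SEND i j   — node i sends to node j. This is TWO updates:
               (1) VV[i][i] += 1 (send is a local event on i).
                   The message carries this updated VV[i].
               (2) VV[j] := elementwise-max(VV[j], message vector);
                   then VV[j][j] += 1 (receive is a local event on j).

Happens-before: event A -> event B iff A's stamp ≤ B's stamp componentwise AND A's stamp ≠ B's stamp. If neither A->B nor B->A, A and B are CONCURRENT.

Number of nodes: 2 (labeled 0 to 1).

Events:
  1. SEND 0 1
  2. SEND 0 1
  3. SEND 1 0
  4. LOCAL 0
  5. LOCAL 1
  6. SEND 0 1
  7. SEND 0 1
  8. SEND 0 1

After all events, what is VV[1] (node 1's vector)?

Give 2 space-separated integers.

Initial: VV[0]=[0, 0]
Initial: VV[1]=[0, 0]
Event 1: SEND 0->1: VV[0][0]++ -> VV[0]=[1, 0], msg_vec=[1, 0]; VV[1]=max(VV[1],msg_vec) then VV[1][1]++ -> VV[1]=[1, 1]
Event 2: SEND 0->1: VV[0][0]++ -> VV[0]=[2, 0], msg_vec=[2, 0]; VV[1]=max(VV[1],msg_vec) then VV[1][1]++ -> VV[1]=[2, 2]
Event 3: SEND 1->0: VV[1][1]++ -> VV[1]=[2, 3], msg_vec=[2, 3]; VV[0]=max(VV[0],msg_vec) then VV[0][0]++ -> VV[0]=[3, 3]
Event 4: LOCAL 0: VV[0][0]++ -> VV[0]=[4, 3]
Event 5: LOCAL 1: VV[1][1]++ -> VV[1]=[2, 4]
Event 6: SEND 0->1: VV[0][0]++ -> VV[0]=[5, 3], msg_vec=[5, 3]; VV[1]=max(VV[1],msg_vec) then VV[1][1]++ -> VV[1]=[5, 5]
Event 7: SEND 0->1: VV[0][0]++ -> VV[0]=[6, 3], msg_vec=[6, 3]; VV[1]=max(VV[1],msg_vec) then VV[1][1]++ -> VV[1]=[6, 6]
Event 8: SEND 0->1: VV[0][0]++ -> VV[0]=[7, 3], msg_vec=[7, 3]; VV[1]=max(VV[1],msg_vec) then VV[1][1]++ -> VV[1]=[7, 7]
Final vectors: VV[0]=[7, 3]; VV[1]=[7, 7]

Answer: 7 7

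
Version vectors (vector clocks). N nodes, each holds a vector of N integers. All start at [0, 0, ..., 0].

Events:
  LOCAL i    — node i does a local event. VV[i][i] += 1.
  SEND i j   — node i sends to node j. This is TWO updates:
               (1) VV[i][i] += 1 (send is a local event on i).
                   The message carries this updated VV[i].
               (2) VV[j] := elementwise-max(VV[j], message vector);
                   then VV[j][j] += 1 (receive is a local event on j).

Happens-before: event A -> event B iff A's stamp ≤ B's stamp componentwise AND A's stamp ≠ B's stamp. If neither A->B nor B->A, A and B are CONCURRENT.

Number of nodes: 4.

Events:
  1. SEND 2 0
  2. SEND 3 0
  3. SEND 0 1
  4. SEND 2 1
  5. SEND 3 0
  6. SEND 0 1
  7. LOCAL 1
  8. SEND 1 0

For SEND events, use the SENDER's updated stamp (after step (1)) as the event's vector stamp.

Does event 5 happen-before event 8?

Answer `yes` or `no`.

Answer: yes

Derivation:
Initial: VV[0]=[0, 0, 0, 0]
Initial: VV[1]=[0, 0, 0, 0]
Initial: VV[2]=[0, 0, 0, 0]
Initial: VV[3]=[0, 0, 0, 0]
Event 1: SEND 2->0: VV[2][2]++ -> VV[2]=[0, 0, 1, 0], msg_vec=[0, 0, 1, 0]; VV[0]=max(VV[0],msg_vec) then VV[0][0]++ -> VV[0]=[1, 0, 1, 0]
Event 2: SEND 3->0: VV[3][3]++ -> VV[3]=[0, 0, 0, 1], msg_vec=[0, 0, 0, 1]; VV[0]=max(VV[0],msg_vec) then VV[0][0]++ -> VV[0]=[2, 0, 1, 1]
Event 3: SEND 0->1: VV[0][0]++ -> VV[0]=[3, 0, 1, 1], msg_vec=[3, 0, 1, 1]; VV[1]=max(VV[1],msg_vec) then VV[1][1]++ -> VV[1]=[3, 1, 1, 1]
Event 4: SEND 2->1: VV[2][2]++ -> VV[2]=[0, 0, 2, 0], msg_vec=[0, 0, 2, 0]; VV[1]=max(VV[1],msg_vec) then VV[1][1]++ -> VV[1]=[3, 2, 2, 1]
Event 5: SEND 3->0: VV[3][3]++ -> VV[3]=[0, 0, 0, 2], msg_vec=[0, 0, 0, 2]; VV[0]=max(VV[0],msg_vec) then VV[0][0]++ -> VV[0]=[4, 0, 1, 2]
Event 6: SEND 0->1: VV[0][0]++ -> VV[0]=[5, 0, 1, 2], msg_vec=[5, 0, 1, 2]; VV[1]=max(VV[1],msg_vec) then VV[1][1]++ -> VV[1]=[5, 3, 2, 2]
Event 7: LOCAL 1: VV[1][1]++ -> VV[1]=[5, 4, 2, 2]
Event 8: SEND 1->0: VV[1][1]++ -> VV[1]=[5, 5, 2, 2], msg_vec=[5, 5, 2, 2]; VV[0]=max(VV[0],msg_vec) then VV[0][0]++ -> VV[0]=[6, 5, 2, 2]
Event 5 stamp: [0, 0, 0, 2]
Event 8 stamp: [5, 5, 2, 2]
[0, 0, 0, 2] <= [5, 5, 2, 2]? True. Equal? False. Happens-before: True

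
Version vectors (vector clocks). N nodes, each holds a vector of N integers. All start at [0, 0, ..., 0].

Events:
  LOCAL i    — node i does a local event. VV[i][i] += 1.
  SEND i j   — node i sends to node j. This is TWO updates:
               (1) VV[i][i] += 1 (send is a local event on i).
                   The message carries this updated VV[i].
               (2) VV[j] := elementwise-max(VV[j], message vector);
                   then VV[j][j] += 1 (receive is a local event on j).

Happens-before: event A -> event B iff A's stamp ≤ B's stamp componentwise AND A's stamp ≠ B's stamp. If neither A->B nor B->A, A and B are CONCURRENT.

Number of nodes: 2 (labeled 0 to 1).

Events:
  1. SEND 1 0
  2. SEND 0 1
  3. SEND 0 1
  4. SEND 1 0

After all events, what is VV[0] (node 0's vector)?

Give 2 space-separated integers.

Answer: 4 4

Derivation:
Initial: VV[0]=[0, 0]
Initial: VV[1]=[0, 0]
Event 1: SEND 1->0: VV[1][1]++ -> VV[1]=[0, 1], msg_vec=[0, 1]; VV[0]=max(VV[0],msg_vec) then VV[0][0]++ -> VV[0]=[1, 1]
Event 2: SEND 0->1: VV[0][0]++ -> VV[0]=[2, 1], msg_vec=[2, 1]; VV[1]=max(VV[1],msg_vec) then VV[1][1]++ -> VV[1]=[2, 2]
Event 3: SEND 0->1: VV[0][0]++ -> VV[0]=[3, 1], msg_vec=[3, 1]; VV[1]=max(VV[1],msg_vec) then VV[1][1]++ -> VV[1]=[3, 3]
Event 4: SEND 1->0: VV[1][1]++ -> VV[1]=[3, 4], msg_vec=[3, 4]; VV[0]=max(VV[0],msg_vec) then VV[0][0]++ -> VV[0]=[4, 4]
Final vectors: VV[0]=[4, 4]; VV[1]=[3, 4]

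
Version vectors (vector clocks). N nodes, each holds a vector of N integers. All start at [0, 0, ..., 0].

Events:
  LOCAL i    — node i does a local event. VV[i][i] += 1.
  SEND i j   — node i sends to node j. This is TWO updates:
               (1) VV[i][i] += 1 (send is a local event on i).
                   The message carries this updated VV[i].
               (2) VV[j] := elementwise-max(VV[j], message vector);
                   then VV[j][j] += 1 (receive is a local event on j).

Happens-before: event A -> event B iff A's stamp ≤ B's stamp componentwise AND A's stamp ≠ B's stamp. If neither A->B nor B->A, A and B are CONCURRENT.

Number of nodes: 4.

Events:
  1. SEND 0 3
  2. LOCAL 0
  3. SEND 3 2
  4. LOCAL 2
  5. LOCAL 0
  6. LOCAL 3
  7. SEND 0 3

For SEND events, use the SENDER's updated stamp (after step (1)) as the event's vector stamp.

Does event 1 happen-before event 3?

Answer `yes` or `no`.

Initial: VV[0]=[0, 0, 0, 0]
Initial: VV[1]=[0, 0, 0, 0]
Initial: VV[2]=[0, 0, 0, 0]
Initial: VV[3]=[0, 0, 0, 0]
Event 1: SEND 0->3: VV[0][0]++ -> VV[0]=[1, 0, 0, 0], msg_vec=[1, 0, 0, 0]; VV[3]=max(VV[3],msg_vec) then VV[3][3]++ -> VV[3]=[1, 0, 0, 1]
Event 2: LOCAL 0: VV[0][0]++ -> VV[0]=[2, 0, 0, 0]
Event 3: SEND 3->2: VV[3][3]++ -> VV[3]=[1, 0, 0, 2], msg_vec=[1, 0, 0, 2]; VV[2]=max(VV[2],msg_vec) then VV[2][2]++ -> VV[2]=[1, 0, 1, 2]
Event 4: LOCAL 2: VV[2][2]++ -> VV[2]=[1, 0, 2, 2]
Event 5: LOCAL 0: VV[0][0]++ -> VV[0]=[3, 0, 0, 0]
Event 6: LOCAL 3: VV[3][3]++ -> VV[3]=[1, 0, 0, 3]
Event 7: SEND 0->3: VV[0][0]++ -> VV[0]=[4, 0, 0, 0], msg_vec=[4, 0, 0, 0]; VV[3]=max(VV[3],msg_vec) then VV[3][3]++ -> VV[3]=[4, 0, 0, 4]
Event 1 stamp: [1, 0, 0, 0]
Event 3 stamp: [1, 0, 0, 2]
[1, 0, 0, 0] <= [1, 0, 0, 2]? True. Equal? False. Happens-before: True

Answer: yes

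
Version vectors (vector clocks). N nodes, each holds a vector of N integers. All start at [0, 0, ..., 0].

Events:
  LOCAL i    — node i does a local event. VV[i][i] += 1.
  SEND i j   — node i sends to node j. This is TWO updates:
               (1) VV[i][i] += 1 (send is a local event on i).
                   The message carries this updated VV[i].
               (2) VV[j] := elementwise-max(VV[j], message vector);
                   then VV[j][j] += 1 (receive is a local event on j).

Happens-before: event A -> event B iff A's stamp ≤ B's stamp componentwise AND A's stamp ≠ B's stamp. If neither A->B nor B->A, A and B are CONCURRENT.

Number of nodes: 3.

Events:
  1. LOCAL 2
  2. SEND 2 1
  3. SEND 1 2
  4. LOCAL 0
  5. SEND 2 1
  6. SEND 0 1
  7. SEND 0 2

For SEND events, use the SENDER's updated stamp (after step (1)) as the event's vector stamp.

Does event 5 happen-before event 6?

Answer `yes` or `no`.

Answer: no

Derivation:
Initial: VV[0]=[0, 0, 0]
Initial: VV[1]=[0, 0, 0]
Initial: VV[2]=[0, 0, 0]
Event 1: LOCAL 2: VV[2][2]++ -> VV[2]=[0, 0, 1]
Event 2: SEND 2->1: VV[2][2]++ -> VV[2]=[0, 0, 2], msg_vec=[0, 0, 2]; VV[1]=max(VV[1],msg_vec) then VV[1][1]++ -> VV[1]=[0, 1, 2]
Event 3: SEND 1->2: VV[1][1]++ -> VV[1]=[0, 2, 2], msg_vec=[0, 2, 2]; VV[2]=max(VV[2],msg_vec) then VV[2][2]++ -> VV[2]=[0, 2, 3]
Event 4: LOCAL 0: VV[0][0]++ -> VV[0]=[1, 0, 0]
Event 5: SEND 2->1: VV[2][2]++ -> VV[2]=[0, 2, 4], msg_vec=[0, 2, 4]; VV[1]=max(VV[1],msg_vec) then VV[1][1]++ -> VV[1]=[0, 3, 4]
Event 6: SEND 0->1: VV[0][0]++ -> VV[0]=[2, 0, 0], msg_vec=[2, 0, 0]; VV[1]=max(VV[1],msg_vec) then VV[1][1]++ -> VV[1]=[2, 4, 4]
Event 7: SEND 0->2: VV[0][0]++ -> VV[0]=[3, 0, 0], msg_vec=[3, 0, 0]; VV[2]=max(VV[2],msg_vec) then VV[2][2]++ -> VV[2]=[3, 2, 5]
Event 5 stamp: [0, 2, 4]
Event 6 stamp: [2, 0, 0]
[0, 2, 4] <= [2, 0, 0]? False. Equal? False. Happens-before: False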